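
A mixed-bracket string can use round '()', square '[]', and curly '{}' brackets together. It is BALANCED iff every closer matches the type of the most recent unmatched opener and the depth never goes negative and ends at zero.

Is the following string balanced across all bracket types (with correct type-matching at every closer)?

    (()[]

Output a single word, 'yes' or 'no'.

pos 0: push '('; stack = (
pos 1: push '('; stack = ((
pos 2: ')' matches '('; pop; stack = (
pos 3: push '['; stack = ([
pos 4: ']' matches '['; pop; stack = (
end: stack still non-empty (() → INVALID
Verdict: unclosed openers at end: ( → no

Answer: no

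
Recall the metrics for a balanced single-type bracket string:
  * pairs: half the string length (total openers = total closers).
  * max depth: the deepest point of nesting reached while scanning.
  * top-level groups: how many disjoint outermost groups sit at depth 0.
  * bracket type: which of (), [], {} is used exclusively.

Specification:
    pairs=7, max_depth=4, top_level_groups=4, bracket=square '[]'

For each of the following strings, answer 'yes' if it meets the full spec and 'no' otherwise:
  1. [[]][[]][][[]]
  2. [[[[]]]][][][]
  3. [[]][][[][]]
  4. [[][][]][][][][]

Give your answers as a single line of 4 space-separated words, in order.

String 1 '[[]][[]][][[]]': depth seq [1 2 1 0 1 2 1 0 1 0 1 2 1 0]
  -> pairs=7 depth=2 groups=4 -> no
String 2 '[[[[]]]][][][]': depth seq [1 2 3 4 3 2 1 0 1 0 1 0 1 0]
  -> pairs=7 depth=4 groups=4 -> yes
String 3 '[[]][][[][]]': depth seq [1 2 1 0 1 0 1 2 1 2 1 0]
  -> pairs=6 depth=2 groups=3 -> no
String 4 '[[][][]][][][][]': depth seq [1 2 1 2 1 2 1 0 1 0 1 0 1 0 1 0]
  -> pairs=8 depth=2 groups=5 -> no

Answer: no yes no no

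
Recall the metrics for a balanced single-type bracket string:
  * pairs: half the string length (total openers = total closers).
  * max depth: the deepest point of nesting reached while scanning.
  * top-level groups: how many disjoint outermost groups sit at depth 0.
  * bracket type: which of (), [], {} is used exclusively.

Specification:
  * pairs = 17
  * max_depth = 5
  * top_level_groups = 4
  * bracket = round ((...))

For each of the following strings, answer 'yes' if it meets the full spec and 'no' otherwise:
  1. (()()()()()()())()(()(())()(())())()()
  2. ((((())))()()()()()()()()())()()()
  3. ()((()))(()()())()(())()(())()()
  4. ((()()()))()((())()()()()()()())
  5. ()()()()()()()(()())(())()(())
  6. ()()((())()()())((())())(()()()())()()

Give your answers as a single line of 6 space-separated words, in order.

String 1 '(()()()()()()())()(()(())()(())())()()': depth seq [1 2 1 2 1 2 1 2 1 2 1 2 1 2 1 0 1 0 1 2 1 2 3 2 1 2 1 2 3 2 1 2 1 0 1 0 1 0]
  -> pairs=19 depth=3 groups=5 -> no
String 2 '((((())))()()()()()()()()())()()()': depth seq [1 2 3 4 5 4 3 2 1 2 1 2 1 2 1 2 1 2 1 2 1 2 1 2 1 2 1 0 1 0 1 0 1 0]
  -> pairs=17 depth=5 groups=4 -> yes
String 3 '()((()))(()()())()(())()(())()()': depth seq [1 0 1 2 3 2 1 0 1 2 1 2 1 2 1 0 1 0 1 2 1 0 1 0 1 2 1 0 1 0 1 0]
  -> pairs=16 depth=3 groups=9 -> no
String 4 '((()()()))()((())()()()()()()())': depth seq [1 2 3 2 3 2 3 2 1 0 1 0 1 2 3 2 1 2 1 2 1 2 1 2 1 2 1 2 1 2 1 0]
  -> pairs=16 depth=3 groups=3 -> no
String 5 '()()()()()()()(()())(())()(())': depth seq [1 0 1 0 1 0 1 0 1 0 1 0 1 0 1 2 1 2 1 0 1 2 1 0 1 0 1 2 1 0]
  -> pairs=15 depth=2 groups=11 -> no
String 6 '()()((())()()())((())())(()()()())()()': depth seq [1 0 1 0 1 2 3 2 1 2 1 2 1 2 1 0 1 2 3 2 1 2 1 0 1 2 1 2 1 2 1 2 1 0 1 0 1 0]
  -> pairs=19 depth=3 groups=7 -> no

Answer: no yes no no no no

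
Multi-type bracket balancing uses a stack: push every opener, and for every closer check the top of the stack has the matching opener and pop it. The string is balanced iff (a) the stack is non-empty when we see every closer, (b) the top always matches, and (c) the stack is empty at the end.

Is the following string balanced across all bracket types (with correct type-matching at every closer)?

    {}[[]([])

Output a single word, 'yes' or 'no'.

Answer: no

Derivation:
pos 0: push '{'; stack = {
pos 1: '}' matches '{'; pop; stack = (empty)
pos 2: push '['; stack = [
pos 3: push '['; stack = [[
pos 4: ']' matches '['; pop; stack = [
pos 5: push '('; stack = [(
pos 6: push '['; stack = [([
pos 7: ']' matches '['; pop; stack = [(
pos 8: ')' matches '('; pop; stack = [
end: stack still non-empty ([) → INVALID
Verdict: unclosed openers at end: [ → no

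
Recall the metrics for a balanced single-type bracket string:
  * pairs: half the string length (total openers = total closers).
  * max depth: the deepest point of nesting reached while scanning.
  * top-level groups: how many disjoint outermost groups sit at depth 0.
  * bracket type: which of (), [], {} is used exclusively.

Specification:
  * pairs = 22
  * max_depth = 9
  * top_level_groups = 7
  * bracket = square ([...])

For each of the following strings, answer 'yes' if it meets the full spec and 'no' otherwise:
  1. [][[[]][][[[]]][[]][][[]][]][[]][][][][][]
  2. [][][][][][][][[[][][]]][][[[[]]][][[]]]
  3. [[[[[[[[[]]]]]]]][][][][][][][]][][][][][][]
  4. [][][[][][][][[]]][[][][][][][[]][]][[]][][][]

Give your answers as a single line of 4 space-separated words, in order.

String 1 '[][[[]][][[[]]][[]][][[]][]][[]][][][][][]': depth seq [1 0 1 2 3 2 1 2 1 2 3 4 3 2 1 2 3 2 1 2 1 2 3 2 1 2 1 0 1 2 1 0 1 0 1 0 1 0 1 0 1 0]
  -> pairs=21 depth=4 groups=8 -> no
String 2 '[][][][][][][][[[][][]]][][[[[]]][][[]]]': depth seq [1 0 1 0 1 0 1 0 1 0 1 0 1 0 1 2 3 2 3 2 3 2 1 0 1 0 1 2 3 4 3 2 1 2 1 2 3 2 1 0]
  -> pairs=20 depth=4 groups=10 -> no
String 3 '[[[[[[[[[]]]]]]]][][][][][][][]][][][][][][]': depth seq [1 2 3 4 5 6 7 8 9 8 7 6 5 4 3 2 1 2 1 2 1 2 1 2 1 2 1 2 1 2 1 0 1 0 1 0 1 0 1 0 1 0 1 0]
  -> pairs=22 depth=9 groups=7 -> yes
String 4 '[][][[][][][][[]]][[][][][][][[]][]][[]][][][]': depth seq [1 0 1 0 1 2 1 2 1 2 1 2 1 2 3 2 1 0 1 2 1 2 1 2 1 2 1 2 1 2 3 2 1 2 1 0 1 2 1 0 1 0 1 0 1 0]
  -> pairs=23 depth=3 groups=8 -> no

Answer: no no yes no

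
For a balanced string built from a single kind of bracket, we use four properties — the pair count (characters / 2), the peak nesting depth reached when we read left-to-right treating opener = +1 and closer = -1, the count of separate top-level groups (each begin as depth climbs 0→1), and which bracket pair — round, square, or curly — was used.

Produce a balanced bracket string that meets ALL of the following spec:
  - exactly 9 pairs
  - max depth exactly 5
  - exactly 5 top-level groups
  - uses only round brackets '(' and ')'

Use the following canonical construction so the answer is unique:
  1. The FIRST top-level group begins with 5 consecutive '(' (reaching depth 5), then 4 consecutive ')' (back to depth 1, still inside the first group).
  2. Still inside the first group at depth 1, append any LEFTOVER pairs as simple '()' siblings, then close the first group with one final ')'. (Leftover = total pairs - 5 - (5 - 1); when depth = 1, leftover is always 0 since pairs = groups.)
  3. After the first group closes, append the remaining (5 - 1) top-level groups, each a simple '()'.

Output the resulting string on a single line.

Spec: pairs=9 depth=5 groups=5
Leftover pairs = 9 - 5 - (5-1) = 0
First group: deep chain of depth 5 + 0 sibling pairs
Remaining 4 groups: simple '()' each

Answer: ((((()))))()()()()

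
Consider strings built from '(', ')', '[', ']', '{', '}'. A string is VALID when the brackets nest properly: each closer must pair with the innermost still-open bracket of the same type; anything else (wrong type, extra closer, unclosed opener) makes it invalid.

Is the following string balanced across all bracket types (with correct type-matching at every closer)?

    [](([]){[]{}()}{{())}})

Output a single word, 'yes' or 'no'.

Answer: no

Derivation:
pos 0: push '['; stack = [
pos 1: ']' matches '['; pop; stack = (empty)
pos 2: push '('; stack = (
pos 3: push '('; stack = ((
pos 4: push '['; stack = (([
pos 5: ']' matches '['; pop; stack = ((
pos 6: ')' matches '('; pop; stack = (
pos 7: push '{'; stack = ({
pos 8: push '['; stack = ({[
pos 9: ']' matches '['; pop; stack = ({
pos 10: push '{'; stack = ({{
pos 11: '}' matches '{'; pop; stack = ({
pos 12: push '('; stack = ({(
pos 13: ')' matches '('; pop; stack = ({
pos 14: '}' matches '{'; pop; stack = (
pos 15: push '{'; stack = ({
pos 16: push '{'; stack = ({{
pos 17: push '('; stack = ({{(
pos 18: ')' matches '('; pop; stack = ({{
pos 19: saw closer ')' but top of stack is '{' (expected '}') → INVALID
Verdict: type mismatch at position 19: ')' closes '{' → no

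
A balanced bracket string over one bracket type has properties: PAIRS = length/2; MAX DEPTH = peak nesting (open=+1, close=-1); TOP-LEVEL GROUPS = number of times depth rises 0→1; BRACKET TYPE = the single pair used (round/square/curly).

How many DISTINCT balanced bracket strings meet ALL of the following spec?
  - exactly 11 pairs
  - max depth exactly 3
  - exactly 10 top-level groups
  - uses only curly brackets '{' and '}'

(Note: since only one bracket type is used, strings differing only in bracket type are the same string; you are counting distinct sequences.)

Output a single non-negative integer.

Answer: 0

Derivation:
Spec: pairs=11 depth=3 groups=10
Count(depth <= 3) = 10
Count(depth <= 2) = 10
Count(depth == 3) = 10 - 10 = 0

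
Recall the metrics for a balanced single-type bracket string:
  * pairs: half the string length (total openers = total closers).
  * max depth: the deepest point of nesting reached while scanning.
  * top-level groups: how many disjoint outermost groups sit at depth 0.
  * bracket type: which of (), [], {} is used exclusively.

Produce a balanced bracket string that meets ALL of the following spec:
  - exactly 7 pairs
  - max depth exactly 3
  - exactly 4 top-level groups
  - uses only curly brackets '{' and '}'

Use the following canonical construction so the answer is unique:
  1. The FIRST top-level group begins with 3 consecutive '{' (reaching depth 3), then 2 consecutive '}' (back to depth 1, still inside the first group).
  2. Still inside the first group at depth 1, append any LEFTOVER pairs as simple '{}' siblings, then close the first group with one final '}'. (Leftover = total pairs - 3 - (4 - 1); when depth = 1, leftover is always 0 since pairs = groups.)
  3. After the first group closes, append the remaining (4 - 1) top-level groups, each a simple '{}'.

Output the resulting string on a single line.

Spec: pairs=7 depth=3 groups=4
Leftover pairs = 7 - 3 - (4-1) = 1
First group: deep chain of depth 3 + 1 sibling pairs
Remaining 3 groups: simple '{}' each

Answer: {{{}}{}}{}{}{}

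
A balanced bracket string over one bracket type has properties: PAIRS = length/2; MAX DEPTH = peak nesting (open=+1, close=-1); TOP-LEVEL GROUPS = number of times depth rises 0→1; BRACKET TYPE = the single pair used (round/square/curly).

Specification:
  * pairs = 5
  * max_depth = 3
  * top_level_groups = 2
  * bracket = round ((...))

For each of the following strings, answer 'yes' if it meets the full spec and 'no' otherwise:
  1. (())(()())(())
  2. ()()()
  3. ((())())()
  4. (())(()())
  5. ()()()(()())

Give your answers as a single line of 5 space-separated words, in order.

String 1 '(())(()())(())': depth seq [1 2 1 0 1 2 1 2 1 0 1 2 1 0]
  -> pairs=7 depth=2 groups=3 -> no
String 2 '()()()': depth seq [1 0 1 0 1 0]
  -> pairs=3 depth=1 groups=3 -> no
String 3 '((())())()': depth seq [1 2 3 2 1 2 1 0 1 0]
  -> pairs=5 depth=3 groups=2 -> yes
String 4 '(())(()())': depth seq [1 2 1 0 1 2 1 2 1 0]
  -> pairs=5 depth=2 groups=2 -> no
String 5 '()()()(()())': depth seq [1 0 1 0 1 0 1 2 1 2 1 0]
  -> pairs=6 depth=2 groups=4 -> no

Answer: no no yes no no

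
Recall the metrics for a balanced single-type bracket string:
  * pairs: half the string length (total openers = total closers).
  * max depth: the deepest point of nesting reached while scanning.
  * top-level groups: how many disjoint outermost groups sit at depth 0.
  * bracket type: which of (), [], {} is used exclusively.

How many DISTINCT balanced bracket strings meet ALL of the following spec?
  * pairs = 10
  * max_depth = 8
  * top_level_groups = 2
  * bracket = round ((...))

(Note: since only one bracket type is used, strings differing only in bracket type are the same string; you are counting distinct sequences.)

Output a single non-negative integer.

Answer: 28

Derivation:
Spec: pairs=10 depth=8 groups=2
Count(depth <= 8) = 4860
Count(depth <= 7) = 4832
Count(depth == 8) = 4860 - 4832 = 28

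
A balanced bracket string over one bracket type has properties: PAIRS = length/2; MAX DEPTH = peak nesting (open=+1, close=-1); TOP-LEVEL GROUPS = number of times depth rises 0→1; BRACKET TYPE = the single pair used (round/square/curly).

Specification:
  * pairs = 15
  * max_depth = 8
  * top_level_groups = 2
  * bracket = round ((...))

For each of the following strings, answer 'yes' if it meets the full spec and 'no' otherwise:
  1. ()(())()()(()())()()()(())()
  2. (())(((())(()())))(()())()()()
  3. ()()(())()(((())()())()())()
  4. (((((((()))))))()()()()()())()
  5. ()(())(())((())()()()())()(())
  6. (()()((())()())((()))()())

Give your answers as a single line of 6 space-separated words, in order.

String 1 '()(())()()(()())()()()(())()': depth seq [1 0 1 2 1 0 1 0 1 0 1 2 1 2 1 0 1 0 1 0 1 0 1 2 1 0 1 0]
  -> pairs=14 depth=2 groups=10 -> no
String 2 '(())(((())(()())))(()())()()()': depth seq [1 2 1 0 1 2 3 4 3 2 3 4 3 4 3 2 1 0 1 2 1 2 1 0 1 0 1 0 1 0]
  -> pairs=15 depth=4 groups=6 -> no
String 3 '()()(())()(((())()())()())()': depth seq [1 0 1 0 1 2 1 0 1 0 1 2 3 4 3 2 3 2 3 2 1 2 1 2 1 0 1 0]
  -> pairs=14 depth=4 groups=6 -> no
String 4 '(((((((()))))))()()()()()())()': depth seq [1 2 3 4 5 6 7 8 7 6 5 4 3 2 1 2 1 2 1 2 1 2 1 2 1 2 1 0 1 0]
  -> pairs=15 depth=8 groups=2 -> yes
String 5 '()(())(())((())()()()())()(())': depth seq [1 0 1 2 1 0 1 2 1 0 1 2 3 2 1 2 1 2 1 2 1 2 1 0 1 0 1 2 1 0]
  -> pairs=15 depth=3 groups=6 -> no
String 6 '(()()((())()())((()))()())': depth seq [1 2 1 2 1 2 3 4 3 2 3 2 3 2 1 2 3 4 3 2 1 2 1 2 1 0]
  -> pairs=13 depth=4 groups=1 -> no

Answer: no no no yes no no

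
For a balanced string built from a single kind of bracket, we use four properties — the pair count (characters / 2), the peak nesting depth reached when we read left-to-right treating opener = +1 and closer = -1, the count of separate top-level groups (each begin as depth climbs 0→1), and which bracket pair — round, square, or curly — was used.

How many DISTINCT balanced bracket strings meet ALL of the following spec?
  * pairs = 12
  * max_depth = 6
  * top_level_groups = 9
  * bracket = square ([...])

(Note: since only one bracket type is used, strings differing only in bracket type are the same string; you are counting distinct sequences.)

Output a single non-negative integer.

Spec: pairs=12 depth=6 groups=9
Count(depth <= 6) = 273
Count(depth <= 5) = 273
Count(depth == 6) = 273 - 273 = 0

Answer: 0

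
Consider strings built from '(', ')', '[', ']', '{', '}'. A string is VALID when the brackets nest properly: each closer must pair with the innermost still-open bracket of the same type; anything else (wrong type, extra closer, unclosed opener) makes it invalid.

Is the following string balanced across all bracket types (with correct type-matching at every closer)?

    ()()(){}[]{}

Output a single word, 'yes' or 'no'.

Answer: yes

Derivation:
pos 0: push '('; stack = (
pos 1: ')' matches '('; pop; stack = (empty)
pos 2: push '('; stack = (
pos 3: ')' matches '('; pop; stack = (empty)
pos 4: push '('; stack = (
pos 5: ')' matches '('; pop; stack = (empty)
pos 6: push '{'; stack = {
pos 7: '}' matches '{'; pop; stack = (empty)
pos 8: push '['; stack = [
pos 9: ']' matches '['; pop; stack = (empty)
pos 10: push '{'; stack = {
pos 11: '}' matches '{'; pop; stack = (empty)
end: stack empty → VALID
Verdict: properly nested → yes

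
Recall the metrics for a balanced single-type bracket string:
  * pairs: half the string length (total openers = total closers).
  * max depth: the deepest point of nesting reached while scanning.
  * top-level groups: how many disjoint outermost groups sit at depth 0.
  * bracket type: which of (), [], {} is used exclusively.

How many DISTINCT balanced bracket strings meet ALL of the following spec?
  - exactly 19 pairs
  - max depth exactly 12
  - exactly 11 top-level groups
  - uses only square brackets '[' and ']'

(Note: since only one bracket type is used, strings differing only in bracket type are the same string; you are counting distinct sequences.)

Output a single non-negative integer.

Answer: 0

Derivation:
Spec: pairs=19 depth=12 groups=11
Count(depth <= 12) = 904475
Count(depth <= 11) = 904475
Count(depth == 12) = 904475 - 904475 = 0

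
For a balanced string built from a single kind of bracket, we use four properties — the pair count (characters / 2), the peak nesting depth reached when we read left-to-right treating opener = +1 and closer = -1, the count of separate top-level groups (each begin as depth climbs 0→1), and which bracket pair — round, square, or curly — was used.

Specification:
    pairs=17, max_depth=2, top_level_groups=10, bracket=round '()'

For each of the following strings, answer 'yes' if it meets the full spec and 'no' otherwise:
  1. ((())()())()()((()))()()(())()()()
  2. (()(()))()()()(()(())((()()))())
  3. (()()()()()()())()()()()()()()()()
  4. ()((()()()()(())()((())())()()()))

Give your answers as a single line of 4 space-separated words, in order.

Answer: no no yes no

Derivation:
String 1 '((())()())()()((()))()()(())()()()': depth seq [1 2 3 2 1 2 1 2 1 0 1 0 1 0 1 2 3 2 1 0 1 0 1 0 1 2 1 0 1 0 1 0 1 0]
  -> pairs=17 depth=3 groups=10 -> no
String 2 '(()(()))()()()(()(())((()()))())': depth seq [1 2 1 2 3 2 1 0 1 0 1 0 1 0 1 2 1 2 3 2 1 2 3 4 3 4 3 2 1 2 1 0]
  -> pairs=16 depth=4 groups=5 -> no
String 3 '(()()()()()()())()()()()()()()()()': depth seq [1 2 1 2 1 2 1 2 1 2 1 2 1 2 1 0 1 0 1 0 1 0 1 0 1 0 1 0 1 0 1 0 1 0]
  -> pairs=17 depth=2 groups=10 -> yes
String 4 '()((()()()()(())()((())())()()()))': depth seq [1 0 1 2 3 2 3 2 3 2 3 2 3 4 3 2 3 2 3 4 5 4 3 4 3 2 3 2 3 2 3 2 1 0]
  -> pairs=17 depth=5 groups=2 -> no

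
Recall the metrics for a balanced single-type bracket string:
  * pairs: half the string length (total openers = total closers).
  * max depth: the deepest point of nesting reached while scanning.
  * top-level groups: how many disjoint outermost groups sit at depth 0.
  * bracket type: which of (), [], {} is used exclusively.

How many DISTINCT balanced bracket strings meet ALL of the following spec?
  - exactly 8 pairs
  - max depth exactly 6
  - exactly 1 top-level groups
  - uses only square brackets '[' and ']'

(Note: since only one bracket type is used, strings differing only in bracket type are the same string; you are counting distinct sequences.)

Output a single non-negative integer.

Spec: pairs=8 depth=6 groups=1
Count(depth <= 6) = 417
Count(depth <= 5) = 365
Count(depth == 6) = 417 - 365 = 52

Answer: 52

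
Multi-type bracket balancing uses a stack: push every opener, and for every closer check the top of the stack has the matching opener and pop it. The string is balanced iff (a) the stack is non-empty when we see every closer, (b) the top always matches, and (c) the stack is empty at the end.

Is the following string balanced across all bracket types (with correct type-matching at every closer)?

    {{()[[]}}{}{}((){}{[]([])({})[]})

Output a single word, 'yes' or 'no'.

Answer: no

Derivation:
pos 0: push '{'; stack = {
pos 1: push '{'; stack = {{
pos 2: push '('; stack = {{(
pos 3: ')' matches '('; pop; stack = {{
pos 4: push '['; stack = {{[
pos 5: push '['; stack = {{[[
pos 6: ']' matches '['; pop; stack = {{[
pos 7: saw closer '}' but top of stack is '[' (expected ']') → INVALID
Verdict: type mismatch at position 7: '}' closes '[' → no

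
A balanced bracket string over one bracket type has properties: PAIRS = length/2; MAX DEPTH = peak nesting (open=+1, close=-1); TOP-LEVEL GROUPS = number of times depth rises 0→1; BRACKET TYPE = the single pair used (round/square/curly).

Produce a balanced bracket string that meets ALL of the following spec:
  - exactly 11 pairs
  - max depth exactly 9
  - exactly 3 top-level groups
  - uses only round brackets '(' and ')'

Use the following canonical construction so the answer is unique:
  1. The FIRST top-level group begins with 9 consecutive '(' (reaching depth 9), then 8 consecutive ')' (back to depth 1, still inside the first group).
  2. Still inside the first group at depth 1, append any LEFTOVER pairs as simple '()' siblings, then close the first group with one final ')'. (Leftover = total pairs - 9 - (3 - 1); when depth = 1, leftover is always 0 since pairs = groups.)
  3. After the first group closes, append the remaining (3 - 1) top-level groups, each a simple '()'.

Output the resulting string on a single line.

Spec: pairs=11 depth=9 groups=3
Leftover pairs = 11 - 9 - (3-1) = 0
First group: deep chain of depth 9 + 0 sibling pairs
Remaining 2 groups: simple '()' each

Answer: ((((((((()))))))))()()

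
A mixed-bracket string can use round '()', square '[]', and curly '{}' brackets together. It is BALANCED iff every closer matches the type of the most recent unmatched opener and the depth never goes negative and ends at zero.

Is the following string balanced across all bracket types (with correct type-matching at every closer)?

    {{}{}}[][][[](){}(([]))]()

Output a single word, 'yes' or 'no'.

pos 0: push '{'; stack = {
pos 1: push '{'; stack = {{
pos 2: '}' matches '{'; pop; stack = {
pos 3: push '{'; stack = {{
pos 4: '}' matches '{'; pop; stack = {
pos 5: '}' matches '{'; pop; stack = (empty)
pos 6: push '['; stack = [
pos 7: ']' matches '['; pop; stack = (empty)
pos 8: push '['; stack = [
pos 9: ']' matches '['; pop; stack = (empty)
pos 10: push '['; stack = [
pos 11: push '['; stack = [[
pos 12: ']' matches '['; pop; stack = [
pos 13: push '('; stack = [(
pos 14: ')' matches '('; pop; stack = [
pos 15: push '{'; stack = [{
pos 16: '}' matches '{'; pop; stack = [
pos 17: push '('; stack = [(
pos 18: push '('; stack = [((
pos 19: push '['; stack = [(([
pos 20: ']' matches '['; pop; stack = [((
pos 21: ')' matches '('; pop; stack = [(
pos 22: ')' matches '('; pop; stack = [
pos 23: ']' matches '['; pop; stack = (empty)
pos 24: push '('; stack = (
pos 25: ')' matches '('; pop; stack = (empty)
end: stack empty → VALID
Verdict: properly nested → yes

Answer: yes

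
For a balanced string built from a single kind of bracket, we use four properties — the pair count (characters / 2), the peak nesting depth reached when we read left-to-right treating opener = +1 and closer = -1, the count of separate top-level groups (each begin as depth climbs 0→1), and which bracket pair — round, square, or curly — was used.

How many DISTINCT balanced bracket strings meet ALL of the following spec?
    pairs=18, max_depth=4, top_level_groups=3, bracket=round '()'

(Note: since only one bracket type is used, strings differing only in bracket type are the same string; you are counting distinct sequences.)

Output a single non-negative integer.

Spec: pairs=18 depth=4 groups=3
Count(depth <= 4) = 12168028
Count(depth <= 3) = 765952
Count(depth == 4) = 12168028 - 765952 = 11402076

Answer: 11402076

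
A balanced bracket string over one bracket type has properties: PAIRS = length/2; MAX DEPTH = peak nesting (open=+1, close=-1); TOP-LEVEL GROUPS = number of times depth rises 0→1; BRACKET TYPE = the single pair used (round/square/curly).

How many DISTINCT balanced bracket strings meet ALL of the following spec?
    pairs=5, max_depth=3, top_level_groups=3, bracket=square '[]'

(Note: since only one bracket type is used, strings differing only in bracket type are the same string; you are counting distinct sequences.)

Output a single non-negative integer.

Answer: 3

Derivation:
Spec: pairs=5 depth=3 groups=3
Count(depth <= 3) = 9
Count(depth <= 2) = 6
Count(depth == 3) = 9 - 6 = 3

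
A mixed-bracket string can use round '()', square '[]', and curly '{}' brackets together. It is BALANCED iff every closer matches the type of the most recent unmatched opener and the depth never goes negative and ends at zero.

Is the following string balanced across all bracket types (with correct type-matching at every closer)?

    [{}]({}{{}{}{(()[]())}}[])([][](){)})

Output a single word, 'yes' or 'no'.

Answer: no

Derivation:
pos 0: push '['; stack = [
pos 1: push '{'; stack = [{
pos 2: '}' matches '{'; pop; stack = [
pos 3: ']' matches '['; pop; stack = (empty)
pos 4: push '('; stack = (
pos 5: push '{'; stack = ({
pos 6: '}' matches '{'; pop; stack = (
pos 7: push '{'; stack = ({
pos 8: push '{'; stack = ({{
pos 9: '}' matches '{'; pop; stack = ({
pos 10: push '{'; stack = ({{
pos 11: '}' matches '{'; pop; stack = ({
pos 12: push '{'; stack = ({{
pos 13: push '('; stack = ({{(
pos 14: push '('; stack = ({{((
pos 15: ')' matches '('; pop; stack = ({{(
pos 16: push '['; stack = ({{([
pos 17: ']' matches '['; pop; stack = ({{(
pos 18: push '('; stack = ({{((
pos 19: ')' matches '('; pop; stack = ({{(
pos 20: ')' matches '('; pop; stack = ({{
pos 21: '}' matches '{'; pop; stack = ({
pos 22: '}' matches '{'; pop; stack = (
pos 23: push '['; stack = ([
pos 24: ']' matches '['; pop; stack = (
pos 25: ')' matches '('; pop; stack = (empty)
pos 26: push '('; stack = (
pos 27: push '['; stack = ([
pos 28: ']' matches '['; pop; stack = (
pos 29: push '['; stack = ([
pos 30: ']' matches '['; pop; stack = (
pos 31: push '('; stack = ((
pos 32: ')' matches '('; pop; stack = (
pos 33: push '{'; stack = ({
pos 34: saw closer ')' but top of stack is '{' (expected '}') → INVALID
Verdict: type mismatch at position 34: ')' closes '{' → no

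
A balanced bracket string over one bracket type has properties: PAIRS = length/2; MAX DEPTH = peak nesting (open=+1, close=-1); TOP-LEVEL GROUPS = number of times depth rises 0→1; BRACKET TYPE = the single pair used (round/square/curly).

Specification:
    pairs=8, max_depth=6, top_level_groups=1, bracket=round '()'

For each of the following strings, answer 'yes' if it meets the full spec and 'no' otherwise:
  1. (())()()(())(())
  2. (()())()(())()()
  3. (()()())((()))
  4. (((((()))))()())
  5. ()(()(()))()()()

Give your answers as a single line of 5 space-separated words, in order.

String 1 '(())()()(())(())': depth seq [1 2 1 0 1 0 1 0 1 2 1 0 1 2 1 0]
  -> pairs=8 depth=2 groups=5 -> no
String 2 '(()())()(())()()': depth seq [1 2 1 2 1 0 1 0 1 2 1 0 1 0 1 0]
  -> pairs=8 depth=2 groups=5 -> no
String 3 '(()()())((()))': depth seq [1 2 1 2 1 2 1 0 1 2 3 2 1 0]
  -> pairs=7 depth=3 groups=2 -> no
String 4 '(((((()))))()())': depth seq [1 2 3 4 5 6 5 4 3 2 1 2 1 2 1 0]
  -> pairs=8 depth=6 groups=1 -> yes
String 5 '()(()(()))()()()': depth seq [1 0 1 2 1 2 3 2 1 0 1 0 1 0 1 0]
  -> pairs=8 depth=3 groups=5 -> no

Answer: no no no yes no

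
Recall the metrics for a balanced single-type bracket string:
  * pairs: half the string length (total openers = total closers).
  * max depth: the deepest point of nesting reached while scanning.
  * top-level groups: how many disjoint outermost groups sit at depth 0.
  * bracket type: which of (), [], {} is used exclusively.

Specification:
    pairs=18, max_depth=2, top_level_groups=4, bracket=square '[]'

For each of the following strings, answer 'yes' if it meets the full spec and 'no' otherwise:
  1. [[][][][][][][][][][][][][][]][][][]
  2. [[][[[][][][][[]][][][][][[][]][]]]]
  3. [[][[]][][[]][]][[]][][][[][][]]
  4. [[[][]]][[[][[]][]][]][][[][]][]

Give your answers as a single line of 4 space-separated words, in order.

String 1 '[[][][][][][][][][][][][][][]][][][]': depth seq [1 2 1 2 1 2 1 2 1 2 1 2 1 2 1 2 1 2 1 2 1 2 1 2 1 2 1 2 1 0 1 0 1 0 1 0]
  -> pairs=18 depth=2 groups=4 -> yes
String 2 '[[][[[][][][][[]][][][][][[][]][]]]]': depth seq [1 2 1 2 3 4 3 4 3 4 3 4 3 4 5 4 3 4 3 4 3 4 3 4 3 4 5 4 5 4 3 4 3 2 1 0]
  -> pairs=18 depth=5 groups=1 -> no
String 3 '[[][[]][][[]][]][[]][][][[][][]]': depth seq [1 2 1 2 3 2 1 2 1 2 3 2 1 2 1 0 1 2 1 0 1 0 1 0 1 2 1 2 1 2 1 0]
  -> pairs=16 depth=3 groups=5 -> no
String 4 '[[[][]]][[[][[]][]][]][][[][]][]': depth seq [1 2 3 2 3 2 1 0 1 2 3 2 3 4 3 2 3 2 1 2 1 0 1 0 1 2 1 2 1 0 1 0]
  -> pairs=16 depth=4 groups=5 -> no

Answer: yes no no no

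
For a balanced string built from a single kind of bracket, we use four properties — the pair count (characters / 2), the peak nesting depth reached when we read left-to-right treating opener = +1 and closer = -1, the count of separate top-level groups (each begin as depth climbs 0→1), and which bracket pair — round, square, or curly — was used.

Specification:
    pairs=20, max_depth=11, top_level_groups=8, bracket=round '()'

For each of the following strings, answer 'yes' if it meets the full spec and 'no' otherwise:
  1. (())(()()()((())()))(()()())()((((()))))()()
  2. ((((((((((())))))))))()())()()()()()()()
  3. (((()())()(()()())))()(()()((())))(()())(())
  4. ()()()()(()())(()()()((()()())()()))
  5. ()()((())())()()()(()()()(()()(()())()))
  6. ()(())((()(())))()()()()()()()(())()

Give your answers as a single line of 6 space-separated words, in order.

String 1 '(())(()()()((())()))(()()())()((((()))))()()': depth seq [1 2 1 0 1 2 1 2 1 2 1 2 3 4 3 2 3 2 1 0 1 2 1 2 1 2 1 0 1 0 1 2 3 4 5 4 3 2 1 0 1 0 1 0]
  -> pairs=22 depth=5 groups=7 -> no
String 2 '((((((((((())))))))))()())()()()()()()()': depth seq [1 2 3 4 5 6 7 8 9 10 11 10 9 8 7 6 5 4 3 2 1 2 1 2 1 0 1 0 1 0 1 0 1 0 1 0 1 0 1 0]
  -> pairs=20 depth=11 groups=8 -> yes
String 3 '(((()())()(()()())))()(()()((())))(()())(())': depth seq [1 2 3 4 3 4 3 2 3 2 3 4 3 4 3 4 3 2 1 0 1 0 1 2 1 2 1 2 3 4 3 2 1 0 1 2 1 2 1 0 1 2 1 0]
  -> pairs=22 depth=4 groups=5 -> no
String 4 '()()()()(()())(()()()((()()())()()))': depth seq [1 0 1 0 1 0 1 0 1 2 1 2 1 0 1 2 1 2 1 2 1 2 3 4 3 4 3 4 3 2 3 2 3 2 1 0]
  -> pairs=18 depth=4 groups=6 -> no
String 5 '()()((())())()()()(()()()(()()(()())()))': depth seq [1 0 1 0 1 2 3 2 1 2 1 0 1 0 1 0 1 0 1 2 1 2 1 2 1 2 3 2 3 2 3 4 3 4 3 2 3 2 1 0]
  -> pairs=20 depth=4 groups=7 -> no
String 6 '()(())((()(())))()()()()()()()(())()': depth seq [1 0 1 2 1 0 1 2 3 2 3 4 3 2 1 0 1 0 1 0 1 0 1 0 1 0 1 0 1 0 1 2 1 0 1 0]
  -> pairs=18 depth=4 groups=12 -> no

Answer: no yes no no no no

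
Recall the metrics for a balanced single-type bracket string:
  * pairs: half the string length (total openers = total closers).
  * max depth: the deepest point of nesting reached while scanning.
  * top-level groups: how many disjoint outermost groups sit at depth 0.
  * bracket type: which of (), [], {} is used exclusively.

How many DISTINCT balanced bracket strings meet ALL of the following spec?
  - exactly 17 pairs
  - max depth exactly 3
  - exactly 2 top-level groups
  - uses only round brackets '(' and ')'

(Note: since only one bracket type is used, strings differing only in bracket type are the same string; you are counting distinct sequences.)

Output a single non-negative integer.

Spec: pairs=17 depth=3 groups=2
Count(depth <= 3) = 147456
Count(depth <= 2) = 16
Count(depth == 3) = 147456 - 16 = 147440

Answer: 147440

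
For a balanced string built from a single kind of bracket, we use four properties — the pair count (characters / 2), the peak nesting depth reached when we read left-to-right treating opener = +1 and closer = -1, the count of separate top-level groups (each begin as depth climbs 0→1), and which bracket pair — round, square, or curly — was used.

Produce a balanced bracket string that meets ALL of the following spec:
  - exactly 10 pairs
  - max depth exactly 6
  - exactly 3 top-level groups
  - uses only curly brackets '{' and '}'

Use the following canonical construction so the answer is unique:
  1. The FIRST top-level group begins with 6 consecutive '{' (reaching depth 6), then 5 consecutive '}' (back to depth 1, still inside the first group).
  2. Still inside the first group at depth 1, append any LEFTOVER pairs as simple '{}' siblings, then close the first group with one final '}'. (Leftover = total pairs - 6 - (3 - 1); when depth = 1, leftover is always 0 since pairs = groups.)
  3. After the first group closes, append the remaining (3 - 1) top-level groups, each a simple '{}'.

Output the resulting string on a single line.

Answer: {{{{{{}}}}}{}{}}{}{}

Derivation:
Spec: pairs=10 depth=6 groups=3
Leftover pairs = 10 - 6 - (3-1) = 2
First group: deep chain of depth 6 + 2 sibling pairs
Remaining 2 groups: simple '{}' each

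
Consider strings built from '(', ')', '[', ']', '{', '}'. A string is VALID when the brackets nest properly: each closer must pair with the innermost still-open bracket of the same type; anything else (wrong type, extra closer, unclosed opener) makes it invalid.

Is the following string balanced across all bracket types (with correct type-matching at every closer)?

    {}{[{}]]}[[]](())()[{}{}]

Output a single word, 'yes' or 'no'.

pos 0: push '{'; stack = {
pos 1: '}' matches '{'; pop; stack = (empty)
pos 2: push '{'; stack = {
pos 3: push '['; stack = {[
pos 4: push '{'; stack = {[{
pos 5: '}' matches '{'; pop; stack = {[
pos 6: ']' matches '['; pop; stack = {
pos 7: saw closer ']' but top of stack is '{' (expected '}') → INVALID
Verdict: type mismatch at position 7: ']' closes '{' → no

Answer: no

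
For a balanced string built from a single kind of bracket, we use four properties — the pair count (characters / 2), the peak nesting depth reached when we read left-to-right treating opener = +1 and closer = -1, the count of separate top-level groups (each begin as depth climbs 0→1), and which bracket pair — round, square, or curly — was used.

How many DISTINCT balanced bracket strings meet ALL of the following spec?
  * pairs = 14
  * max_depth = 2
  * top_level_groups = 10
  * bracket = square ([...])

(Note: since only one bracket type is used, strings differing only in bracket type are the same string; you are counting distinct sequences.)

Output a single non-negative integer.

Spec: pairs=14 depth=2 groups=10
Count(depth <= 2) = 715
Count(depth <= 1) = 0
Count(depth == 2) = 715 - 0 = 715

Answer: 715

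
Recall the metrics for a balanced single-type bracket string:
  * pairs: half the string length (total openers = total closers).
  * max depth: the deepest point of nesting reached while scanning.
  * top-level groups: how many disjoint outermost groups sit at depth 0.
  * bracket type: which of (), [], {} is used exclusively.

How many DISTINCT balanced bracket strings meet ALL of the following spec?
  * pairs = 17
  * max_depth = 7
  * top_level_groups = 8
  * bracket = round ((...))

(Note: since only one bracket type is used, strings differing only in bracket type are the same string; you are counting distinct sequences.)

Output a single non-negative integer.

Spec: pairs=17 depth=7 groups=8
Count(depth <= 7) = 959392
Count(depth <= 6) = 947600
Count(depth == 7) = 959392 - 947600 = 11792

Answer: 11792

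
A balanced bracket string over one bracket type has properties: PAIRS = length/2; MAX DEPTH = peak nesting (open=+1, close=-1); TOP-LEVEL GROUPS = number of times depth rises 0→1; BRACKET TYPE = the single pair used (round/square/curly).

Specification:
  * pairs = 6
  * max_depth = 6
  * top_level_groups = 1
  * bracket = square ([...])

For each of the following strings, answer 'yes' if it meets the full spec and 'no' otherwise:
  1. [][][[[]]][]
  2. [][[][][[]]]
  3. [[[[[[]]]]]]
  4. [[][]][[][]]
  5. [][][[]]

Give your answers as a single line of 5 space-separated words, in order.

Answer: no no yes no no

Derivation:
String 1 '[][][[[]]][]': depth seq [1 0 1 0 1 2 3 2 1 0 1 0]
  -> pairs=6 depth=3 groups=4 -> no
String 2 '[][[][][[]]]': depth seq [1 0 1 2 1 2 1 2 3 2 1 0]
  -> pairs=6 depth=3 groups=2 -> no
String 3 '[[[[[[]]]]]]': depth seq [1 2 3 4 5 6 5 4 3 2 1 0]
  -> pairs=6 depth=6 groups=1 -> yes
String 4 '[[][]][[][]]': depth seq [1 2 1 2 1 0 1 2 1 2 1 0]
  -> pairs=6 depth=2 groups=2 -> no
String 5 '[][][[]]': depth seq [1 0 1 0 1 2 1 0]
  -> pairs=4 depth=2 groups=3 -> no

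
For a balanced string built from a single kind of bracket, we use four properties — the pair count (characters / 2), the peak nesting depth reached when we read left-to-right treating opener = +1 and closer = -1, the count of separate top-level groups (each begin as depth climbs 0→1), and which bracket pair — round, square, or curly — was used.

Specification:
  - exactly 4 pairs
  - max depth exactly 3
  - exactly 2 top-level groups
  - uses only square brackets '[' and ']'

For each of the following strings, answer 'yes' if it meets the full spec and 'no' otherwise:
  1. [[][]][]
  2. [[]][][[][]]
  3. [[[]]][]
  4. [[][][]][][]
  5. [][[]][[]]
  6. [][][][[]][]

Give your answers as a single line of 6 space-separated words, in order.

String 1 '[[][]][]': depth seq [1 2 1 2 1 0 1 0]
  -> pairs=4 depth=2 groups=2 -> no
String 2 '[[]][][[][]]': depth seq [1 2 1 0 1 0 1 2 1 2 1 0]
  -> pairs=6 depth=2 groups=3 -> no
String 3 '[[[]]][]': depth seq [1 2 3 2 1 0 1 0]
  -> pairs=4 depth=3 groups=2 -> yes
String 4 '[[][][]][][]': depth seq [1 2 1 2 1 2 1 0 1 0 1 0]
  -> pairs=6 depth=2 groups=3 -> no
String 5 '[][[]][[]]': depth seq [1 0 1 2 1 0 1 2 1 0]
  -> pairs=5 depth=2 groups=3 -> no
String 6 '[][][][[]][]': depth seq [1 0 1 0 1 0 1 2 1 0 1 0]
  -> pairs=6 depth=2 groups=5 -> no

Answer: no no yes no no no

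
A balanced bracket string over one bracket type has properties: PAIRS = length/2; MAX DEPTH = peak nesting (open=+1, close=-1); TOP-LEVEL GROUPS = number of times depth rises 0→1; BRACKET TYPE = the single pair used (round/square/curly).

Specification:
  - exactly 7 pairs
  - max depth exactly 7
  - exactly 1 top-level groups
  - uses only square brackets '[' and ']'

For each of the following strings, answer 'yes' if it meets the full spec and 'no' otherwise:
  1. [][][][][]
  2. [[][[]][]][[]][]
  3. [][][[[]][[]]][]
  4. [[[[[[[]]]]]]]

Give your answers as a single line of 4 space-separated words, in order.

String 1 '[][][][][]': depth seq [1 0 1 0 1 0 1 0 1 0]
  -> pairs=5 depth=1 groups=5 -> no
String 2 '[[][[]][]][[]][]': depth seq [1 2 1 2 3 2 1 2 1 0 1 2 1 0 1 0]
  -> pairs=8 depth=3 groups=3 -> no
String 3 '[][][[[]][[]]][]': depth seq [1 0 1 0 1 2 3 2 1 2 3 2 1 0 1 0]
  -> pairs=8 depth=3 groups=4 -> no
String 4 '[[[[[[[]]]]]]]': depth seq [1 2 3 4 5 6 7 6 5 4 3 2 1 0]
  -> pairs=7 depth=7 groups=1 -> yes

Answer: no no no yes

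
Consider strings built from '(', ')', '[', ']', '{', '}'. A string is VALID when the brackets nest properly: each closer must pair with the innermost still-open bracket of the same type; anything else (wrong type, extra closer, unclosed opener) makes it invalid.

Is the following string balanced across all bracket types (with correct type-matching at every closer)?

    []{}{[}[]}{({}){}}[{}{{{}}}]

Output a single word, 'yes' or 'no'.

pos 0: push '['; stack = [
pos 1: ']' matches '['; pop; stack = (empty)
pos 2: push '{'; stack = {
pos 3: '}' matches '{'; pop; stack = (empty)
pos 4: push '{'; stack = {
pos 5: push '['; stack = {[
pos 6: saw closer '}' but top of stack is '[' (expected ']') → INVALID
Verdict: type mismatch at position 6: '}' closes '[' → no

Answer: no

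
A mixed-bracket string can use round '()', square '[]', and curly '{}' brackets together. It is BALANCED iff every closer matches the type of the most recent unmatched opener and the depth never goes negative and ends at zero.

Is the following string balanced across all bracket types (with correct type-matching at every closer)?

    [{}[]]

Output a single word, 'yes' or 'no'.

pos 0: push '['; stack = [
pos 1: push '{'; stack = [{
pos 2: '}' matches '{'; pop; stack = [
pos 3: push '['; stack = [[
pos 4: ']' matches '['; pop; stack = [
pos 5: ']' matches '['; pop; stack = (empty)
end: stack empty → VALID
Verdict: properly nested → yes

Answer: yes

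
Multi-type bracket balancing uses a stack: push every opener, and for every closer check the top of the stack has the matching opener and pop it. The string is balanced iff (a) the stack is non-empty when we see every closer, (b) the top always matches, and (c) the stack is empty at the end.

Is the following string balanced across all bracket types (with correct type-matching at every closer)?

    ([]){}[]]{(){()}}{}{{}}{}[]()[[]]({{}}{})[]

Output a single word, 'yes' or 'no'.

pos 0: push '('; stack = (
pos 1: push '['; stack = ([
pos 2: ']' matches '['; pop; stack = (
pos 3: ')' matches '('; pop; stack = (empty)
pos 4: push '{'; stack = {
pos 5: '}' matches '{'; pop; stack = (empty)
pos 6: push '['; stack = [
pos 7: ']' matches '['; pop; stack = (empty)
pos 8: saw closer ']' but stack is empty → INVALID
Verdict: unmatched closer ']' at position 8 → no

Answer: no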